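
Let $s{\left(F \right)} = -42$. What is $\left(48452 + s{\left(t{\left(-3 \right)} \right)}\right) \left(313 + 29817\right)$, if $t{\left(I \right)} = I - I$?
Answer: $1458593300$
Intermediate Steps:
$t{\left(I \right)} = 0$
$\left(48452 + s{\left(t{\left(-3 \right)} \right)}\right) \left(313 + 29817\right) = \left(48452 - 42\right) \left(313 + 29817\right) = 48410 \cdot 30130 = 1458593300$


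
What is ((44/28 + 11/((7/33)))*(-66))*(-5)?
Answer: 123420/7 ≈ 17631.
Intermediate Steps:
((44/28 + 11/((7/33)))*(-66))*(-5) = ((44*(1/28) + 11/((7*(1/33))))*(-66))*(-5) = ((11/7 + 11/(7/33))*(-66))*(-5) = ((11/7 + 11*(33/7))*(-66))*(-5) = ((11/7 + 363/7)*(-66))*(-5) = ((374/7)*(-66))*(-5) = -24684/7*(-5) = 123420/7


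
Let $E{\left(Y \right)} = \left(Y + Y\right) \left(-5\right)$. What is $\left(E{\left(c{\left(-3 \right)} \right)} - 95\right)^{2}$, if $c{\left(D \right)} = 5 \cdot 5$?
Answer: $119025$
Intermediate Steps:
$c{\left(D \right)} = 25$
$E{\left(Y \right)} = - 10 Y$ ($E{\left(Y \right)} = 2 Y \left(-5\right) = - 10 Y$)
$\left(E{\left(c{\left(-3 \right)} \right)} - 95\right)^{2} = \left(\left(-10\right) 25 - 95\right)^{2} = \left(-250 - 95\right)^{2} = \left(-345\right)^{2} = 119025$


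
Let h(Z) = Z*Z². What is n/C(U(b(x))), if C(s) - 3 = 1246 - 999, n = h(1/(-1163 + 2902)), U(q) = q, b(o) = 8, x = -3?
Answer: 1/1314736604750 ≈ 7.6061e-13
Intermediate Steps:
h(Z) = Z³
n = 1/5258946419 (n = (1/(-1163 + 2902))³ = (1/1739)³ = 1/5258946419 ≈ 1.9015e-10)
C(s) = 250 (C(s) = 3 + (1246 - 999) = 3 + 247 = 250)
n/C(U(b(x))) = (1/5258946419)/250 = (1/5258946419)*(1/250) = 1/1314736604750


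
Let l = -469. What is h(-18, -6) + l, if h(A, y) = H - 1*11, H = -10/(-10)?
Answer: -479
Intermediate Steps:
H = 1 (H = -10*(-⅒) = 1)
h(A, y) = -10 (h(A, y) = 1 - 1*11 = 1 - 11 = -10)
h(-18, -6) + l = -10 - 469 = -479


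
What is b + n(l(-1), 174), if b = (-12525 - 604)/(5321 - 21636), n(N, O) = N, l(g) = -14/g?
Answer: 241539/16315 ≈ 14.805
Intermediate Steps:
b = 13129/16315 (b = -13129/(-16315) = -13129*(-1/16315) = 13129/16315 ≈ 0.80472)
b + n(l(-1), 174) = 13129/16315 - 14/(-1) = 13129/16315 - 14*(-1) = 13129/16315 + 14 = 241539/16315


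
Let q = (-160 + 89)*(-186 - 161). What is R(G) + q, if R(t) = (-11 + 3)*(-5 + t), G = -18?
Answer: 24821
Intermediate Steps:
R(t) = 40 - 8*t (R(t) = -8*(-5 + t) = 40 - 8*t)
q = 24637 (q = -71*(-347) = 24637)
R(G) + q = (40 - 8*(-18)) + 24637 = (40 + 144) + 24637 = 184 + 24637 = 24821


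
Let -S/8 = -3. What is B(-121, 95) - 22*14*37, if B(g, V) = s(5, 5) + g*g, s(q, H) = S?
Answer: 3269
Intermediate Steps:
S = 24 (S = -8*(-3) = 24)
s(q, H) = 24
B(g, V) = 24 + g² (B(g, V) = 24 + g*g = 24 + g²)
B(-121, 95) - 22*14*37 = (24 + (-121)²) - 22*14*37 = (24 + 14641) - 308*37 = 14665 - 11396 = 3269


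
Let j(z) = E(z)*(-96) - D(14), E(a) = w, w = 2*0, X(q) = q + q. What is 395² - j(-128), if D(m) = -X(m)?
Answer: 155997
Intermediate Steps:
X(q) = 2*q
w = 0
E(a) = 0
D(m) = -2*m
j(z) = 28 (j(z) = 0*(-96) - (-2)*14 = 0 - 1*(-28) = 0 + 28 = 28)
395² - j(-128) = 395² - 1*28 = 156025 - 28 = 155997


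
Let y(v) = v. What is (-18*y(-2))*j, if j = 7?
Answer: 252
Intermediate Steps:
(-18*y(-2))*j = -18*(-2)*7 = 36*7 = 252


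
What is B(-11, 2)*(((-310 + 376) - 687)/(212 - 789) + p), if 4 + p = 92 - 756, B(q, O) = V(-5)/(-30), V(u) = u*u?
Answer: 1924075/3462 ≈ 555.77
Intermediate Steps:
V(u) = u²
B(q, O) = -⅚ (B(q, O) = (-5)²/(-30) = 25*(-1/30) = -⅚)
p = -668 (p = -4 + (92 - 756) = -4 - 664 = -668)
B(-11, 2)*(((-310 + 376) - 687)/(212 - 789) + p) = -5*(((-310 + 376) - 687)/(212 - 789) - 668)/6 = -5*((66 - 687)/(-577) - 668)/6 = -5*(-621*(-1/577) - 668)/6 = -5*(621/577 - 668)/6 = -⅚*(-384815/577) = 1924075/3462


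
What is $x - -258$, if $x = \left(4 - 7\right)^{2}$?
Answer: $267$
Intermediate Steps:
$x = 9$ ($x = \left(-3\right)^{2} = 9$)
$x - -258 = 9 - -258 = 9 + 258 = 267$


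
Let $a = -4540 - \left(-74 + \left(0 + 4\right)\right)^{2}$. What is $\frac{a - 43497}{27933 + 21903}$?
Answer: $- \frac{52937}{49836} \approx -1.0622$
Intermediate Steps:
$a = -9440$ ($a = -4540 - \left(-74 + 4\right)^{2} = -4540 - \left(-70\right)^{2} = -4540 - 4900 = -9440$)
$\frac{a - 43497}{27933 + 21903} = \frac{-9440 - 43497}{27933 + 21903} = - \frac{52937}{49836}$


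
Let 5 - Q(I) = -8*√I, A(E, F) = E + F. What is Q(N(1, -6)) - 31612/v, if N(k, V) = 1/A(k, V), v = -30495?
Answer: 184087/30495 + 8*I*√5/5 ≈ 6.0366 + 3.5777*I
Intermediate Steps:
N(k, V) = 1/(V + k) (N(k, V) = 1/(k + V) = 1/(V + k))
Q(I) = 5 + 8*√I (Q(I) = 5 - (-8)*√I = 5 + 8*√I)
Q(N(1, -6)) - 31612/v = (5 + 8*√(1/(-6 + 1))) - 31612/(-30495) = (5 + 8*√(1/(-5))) - 31612*(-1)/30495 = (5 + 8*√(-⅕)) - 1*(-31612/30495) = (5 + 8*(I*√5/5)) + 31612/30495 = (5 + 8*I*√5/5) + 31612/30495 = 184087/30495 + 8*I*√5/5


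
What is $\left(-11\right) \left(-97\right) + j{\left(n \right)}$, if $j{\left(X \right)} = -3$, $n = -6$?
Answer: $1064$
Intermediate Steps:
$\left(-11\right) \left(-97\right) + j{\left(n \right)} = \left(-11\right) \left(-97\right) - 3 = 1067 - 3 = 1064$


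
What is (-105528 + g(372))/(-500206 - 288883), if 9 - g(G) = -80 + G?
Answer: 5569/41531 ≈ 0.13409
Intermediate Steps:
g(G) = 89 - G (g(G) = 9 - (-80 + G) = 9 + (80 - G) = 89 - G)
(-105528 + g(372))/(-500206 - 288883) = (-105528 + (89 - 1*372))/(-500206 - 288883) = (-105528 + (89 - 372))/(-789089) = (-105528 - 283)*(-1/789089) = -105811*(-1/789089) = 5569/41531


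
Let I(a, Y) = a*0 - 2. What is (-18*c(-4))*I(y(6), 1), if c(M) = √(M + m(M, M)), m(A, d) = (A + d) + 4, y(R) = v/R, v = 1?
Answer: 72*I*√2 ≈ 101.82*I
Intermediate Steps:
y(R) = 1/R
m(A, d) = 4 + A + d
c(M) = √(4 + 3*M) (c(M) = √(M + (4 + M + M)) = √(M + (4 + 2*M)) = √(4 + 3*M))
I(a, Y) = -2 (I(a, Y) = 0 - 2 = -2)
(-18*c(-4))*I(y(6), 1) = -18*√(4 + 3*(-4))*(-2) = -18*√(4 - 12)*(-2) = -36*I*√2*(-2) = 72*I*√2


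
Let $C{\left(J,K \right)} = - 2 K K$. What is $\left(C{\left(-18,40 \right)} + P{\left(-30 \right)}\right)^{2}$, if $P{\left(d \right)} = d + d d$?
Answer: $5428900$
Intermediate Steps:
$P{\left(d \right)} = d + d^{2}$
$C{\left(J,K \right)} = - 2 K^{2}$
$\left(C{\left(-18,40 \right)} + P{\left(-30 \right)}\right)^{2} = \left(- 2 \cdot 40^{2} - 30 \left(1 - 30\right)\right)^{2} = \left(\left(-2\right) 1600 - -870\right)^{2} = \left(-3200 + 870\right)^{2} = \left(-2330\right)^{2} = 5428900$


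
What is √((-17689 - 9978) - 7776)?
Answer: 23*I*√67 ≈ 188.26*I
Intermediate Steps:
√((-17689 - 9978) - 7776) = √(-27667 - 7776) = √(-35443) = 23*I*√67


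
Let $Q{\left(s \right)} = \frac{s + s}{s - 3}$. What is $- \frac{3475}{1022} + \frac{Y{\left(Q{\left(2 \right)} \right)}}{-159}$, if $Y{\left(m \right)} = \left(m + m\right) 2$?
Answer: $- \frac{536173}{162498} \approx -3.2996$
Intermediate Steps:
$Q{\left(s \right)} = \frac{2 s}{-3 + s}$
$Y{\left(m \right)} = 4 m$ ($Y{\left(m \right)} = 2 m 2 = 4 m$)
$- \frac{3475}{1022} + \frac{Y{\left(Q{\left(2 \right)} \right)}}{-159} = - \frac{3475}{1022} + \frac{4 \cdot 2 \cdot 2 \frac{1}{-3 + 2}}{-159} = \left(-3475\right) \frac{1}{1022} + 4 \cdot 2 \cdot 2 \frac{1}{-1} \left(- \frac{1}{159}\right) = - \frac{3475}{1022} + 4 \cdot 2 \cdot 2 \left(-1\right) \left(- \frac{1}{159}\right) = - \frac{3475}{1022} + 4 \left(-4\right) \left(- \frac{1}{159}\right) = - \frac{3475}{1022} - - \frac{16}{159} = - \frac{3475}{1022} + \frac{16}{159} = - \frac{536173}{162498}$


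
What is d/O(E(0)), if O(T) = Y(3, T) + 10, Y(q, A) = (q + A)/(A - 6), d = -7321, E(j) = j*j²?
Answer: -14642/19 ≈ -770.63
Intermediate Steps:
E(j) = j³
Y(q, A) = (A + q)/(-6 + A)
O(T) = 10 + (3 + T)/(-6 + T) (O(T) = (T + 3)/(-6 + T) + 10 = (3 + T)/(-6 + T) + 10 = 10 + (3 + T)/(-6 + T))
d/O(E(0)) = -7321*(-6 + 0³)/(-57 + 11*0³) = -7321*(-6 + 0)/(-57 + 11*0) = -7321*(-6/(-57 + 0)) = -7321/((-⅙*(-57))) = -7321/19/2 = -7321*2/19 = -14642/19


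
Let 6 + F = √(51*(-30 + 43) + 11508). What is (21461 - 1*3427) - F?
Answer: 18040 - √12171 ≈ 17930.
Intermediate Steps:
F = -6 + √12171 (F = -6 + √(51*(-30 + 43) + 11508) = -6 + √(51*13 + 11508) = -6 + √(663 + 11508) = -6 + √12171 ≈ 104.32)
(21461 - 1*3427) - F = (21461 - 1*3427) - (-6 + √12171) = (21461 - 3427) + (6 - √12171) = 18034 + (6 - √12171) = 18040 - √12171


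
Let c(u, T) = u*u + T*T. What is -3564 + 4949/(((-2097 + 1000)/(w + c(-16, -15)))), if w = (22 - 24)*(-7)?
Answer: -6359463/1097 ≈ -5797.1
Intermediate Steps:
w = 14 (w = -2*(-7) = 14)
c(u, T) = T² + u² (c(u, T) = u² + T² = T² + u²)
-3564 + 4949/(((-2097 + 1000)/(w + c(-16, -15)))) = -3564 + 4949/(((-2097 + 1000)/(14 + ((-15)² + (-16)²)))) = -3564 + 4949/((-1097/(14 + (225 + 256)))) = -3564 + 4949/((-1097/(14 + 481))) = -3564 + 4949/((-1097/495)) = -3564 + 4949/((-1097*1/495)) = -3564 + 4949/(-1097/495) = -3564 + 4949*(-495/1097) = -3564 - 2449755/1097 = -6359463/1097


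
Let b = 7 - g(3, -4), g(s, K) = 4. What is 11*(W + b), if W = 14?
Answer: 187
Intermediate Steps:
b = 3 (b = 7 - 1*4 = 7 - 4 = 3)
11*(W + b) = 11*(14 + 3) = 11*17 = 187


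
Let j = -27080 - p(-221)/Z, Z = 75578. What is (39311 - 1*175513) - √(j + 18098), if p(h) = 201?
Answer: -136202 - I*√51305505333666/75578 ≈ -1.362e+5 - 94.773*I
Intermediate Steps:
j = -2046652441/75578 (j = -27080 - 201/75578 = -2046652441/75578 ≈ -27080.)
(39311 - 1*175513) - √(j + 18098) = (39311 - 1*175513) - √(-2046652441/75578 + 18098) = (39311 - 175513) - √(-678841797/75578) = -136202 - I*√51305505333666/75578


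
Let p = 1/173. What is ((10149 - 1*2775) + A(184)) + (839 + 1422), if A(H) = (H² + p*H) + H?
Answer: 7555959/173 ≈ 43676.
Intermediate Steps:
p = 1/173 ≈ 0.0057803
A(H) = H² + 174*H/173 (A(H) = (H² + H/173) + H = H² + 174*H/173)
((10149 - 1*2775) + A(184)) + (839 + 1422) = ((10149 - 1*2775) + (1/173)*184*(174 + 173*184)) + (839 + 1422) = ((10149 - 2775) + (1/173)*184*(174 + 31832)) + 2261 = (7374 + (1/173)*184*32006) + 2261 = (7374 + 5889104/173) + 2261 = 7164806/173 + 2261 = 7555959/173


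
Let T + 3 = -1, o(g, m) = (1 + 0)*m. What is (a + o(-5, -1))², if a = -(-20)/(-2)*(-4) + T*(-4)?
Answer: 3025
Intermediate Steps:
o(g, m) = m (o(g, m) = 1*m = m)
T = -4 (T = -3 - 1 = -4)
a = 56 (a = -(-20)/(-2)*(-4) - 4*(-4) = -(-20)*(-1)/2*(-4) + 16 = -5*2*(-4) + 16 = -10*(-4) + 16 = 40 + 16 = 56)
(a + o(-5, -1))² = (56 - 1)² = 55² = 3025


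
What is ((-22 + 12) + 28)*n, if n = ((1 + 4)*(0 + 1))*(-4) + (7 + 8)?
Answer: -90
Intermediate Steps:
n = -5 (n = (5*1)*(-4) + 15 = 5*(-4) + 15 = -20 + 15 = -5)
((-22 + 12) + 28)*n = ((-22 + 12) + 28)*(-5) = (-10 + 28)*(-5) = 18*(-5) = -90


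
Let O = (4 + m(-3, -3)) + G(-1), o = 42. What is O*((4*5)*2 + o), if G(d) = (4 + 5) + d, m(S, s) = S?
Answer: 738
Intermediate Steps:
G(d) = 9 + d
O = 9 (O = (4 - 3) + (9 - 1) = 1 + 8 = 9)
O*((4*5)*2 + o) = 9*((4*5)*2 + 42) = 9*(20*2 + 42) = 9*(40 + 42) = 9*82 = 738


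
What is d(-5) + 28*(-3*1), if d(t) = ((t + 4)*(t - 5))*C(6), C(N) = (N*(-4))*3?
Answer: -804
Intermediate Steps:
C(N) = -12*N (C(N) = -4*N*3 = -12*N)
d(t) = -72*(-5 + t)*(4 + t) (d(t) = ((t + 4)*(t - 5))*(-12*6) = ((4 + t)*(-5 + t))*(-72) = ((-5 + t)*(4 + t))*(-72) = -72*(-5 + t)*(4 + t))
d(-5) + 28*(-3*1) = (1440 - 72*(-5)² + 72*(-5)) + 28*(-3*1) = (1440 - 72*25 - 360) + 28*(-3) = (1440 - 1800 - 360) - 84 = -720 - 84 = -804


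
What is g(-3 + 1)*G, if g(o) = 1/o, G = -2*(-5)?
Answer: -5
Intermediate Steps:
G = 10
g(-3 + 1)*G = 10/(-3 + 1) = 10/(-2) = -1/2*10 = -5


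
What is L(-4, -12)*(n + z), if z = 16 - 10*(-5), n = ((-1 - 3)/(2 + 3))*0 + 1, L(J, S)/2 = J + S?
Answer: -2144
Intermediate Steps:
L(J, S) = 2*J + 2*S (L(J, S) = 2*(J + S) = 2*J + 2*S)
n = 1 (n = -4/5*0 + 1 = -4*⅕*0 + 1 = -⅘*0 + 1 = 0 + 1 = 1)
z = 66 (z = 16 - 1*(-50) = 16 + 50 = 66)
L(-4, -12)*(n + z) = (2*(-4) + 2*(-12))*(1 + 66) = (-8 - 24)*67 = -32*67 = -2144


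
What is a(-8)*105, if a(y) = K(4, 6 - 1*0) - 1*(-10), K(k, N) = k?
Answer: 1470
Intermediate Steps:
a(y) = 14 (a(y) = 4 - 1*(-10) = 4 + 10 = 14)
a(-8)*105 = 14*105 = 1470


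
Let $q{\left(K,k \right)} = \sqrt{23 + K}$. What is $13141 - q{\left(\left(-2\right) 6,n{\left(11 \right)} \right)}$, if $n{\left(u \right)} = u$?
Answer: $13141 - \sqrt{11} \approx 13138.0$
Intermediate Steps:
$13141 - q{\left(\left(-2\right) 6,n{\left(11 \right)} \right)} = 13141 - \sqrt{23 - 12} = 13141 - \sqrt{11}$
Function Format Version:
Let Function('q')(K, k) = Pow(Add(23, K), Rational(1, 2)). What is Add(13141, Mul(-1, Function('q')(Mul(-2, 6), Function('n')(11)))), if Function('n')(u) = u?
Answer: Add(13141, Mul(-1, Pow(11, Rational(1, 2)))) ≈ 13138.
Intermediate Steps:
Add(13141, Mul(-1, Function('q')(Mul(-2, 6), Function('n')(11)))) = Add(13141, Mul(-1, Pow(Add(23, Mul(-2, 6)), Rational(1, 2)))) = Add(13141, Mul(-1, Pow(Add(23, -12), Rational(1, 2)))) = Add(13141, Mul(-1, Pow(11, Rational(1, 2))))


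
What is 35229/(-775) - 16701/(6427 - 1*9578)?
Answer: -98063304/2442025 ≈ -40.157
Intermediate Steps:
35229/(-775) - 16701/(6427 - 1*9578) = 35229*(-1/775) - 16701/(6427 - 9578) = -35229/775 - 16701/(-3151) = -35229/775 - 16701*(-1/3151) = -35229/775 + 16701/3151 = -98063304/2442025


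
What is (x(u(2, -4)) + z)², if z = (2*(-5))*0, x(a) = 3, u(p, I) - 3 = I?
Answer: 9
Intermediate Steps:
u(p, I) = 3 + I
z = 0 (z = -10*0 = 0)
(x(u(2, -4)) + z)² = (3 + 0)² = 3² = 9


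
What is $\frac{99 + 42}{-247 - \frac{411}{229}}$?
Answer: $- \frac{32289}{56974} \approx -0.56673$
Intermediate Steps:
$\frac{99 + 42}{-247 - \frac{411}{229}} = \frac{141}{-247 - \frac{411}{229}} = \frac{141}{- \frac{56974}{229}} = 141 \left(- \frac{229}{56974}\right) = - \frac{32289}{56974}$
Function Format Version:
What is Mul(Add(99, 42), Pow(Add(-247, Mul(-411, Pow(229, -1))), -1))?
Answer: Rational(-32289, 56974) ≈ -0.56673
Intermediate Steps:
Mul(Add(99, 42), Pow(Add(-247, Mul(-411, Pow(229, -1))), -1)) = Mul(141, Pow(Add(-247, Mul(-411, Rational(1, 229))), -1)) = Mul(141, Pow(Add(-247, Rational(-411, 229)), -1)) = Mul(141, Pow(Rational(-56974, 229), -1)) = Mul(141, Rational(-229, 56974)) = Rational(-32289, 56974)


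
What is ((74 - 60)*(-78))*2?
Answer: -2184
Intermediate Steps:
((74 - 60)*(-78))*2 = (14*(-78))*2 = -1092*2 = -2184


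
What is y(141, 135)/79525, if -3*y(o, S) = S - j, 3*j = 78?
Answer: -109/238575 ≈ -0.00045688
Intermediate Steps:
j = 26 (j = (⅓)*78 = 26)
y(o, S) = 26/3 - S/3 (y(o, S) = -(S - 1*26)/3 = -(S - 26)/3 = -(-26 + S)/3 = 26/3 - S/3)
y(141, 135)/79525 = (26/3 - ⅓*135)/79525 = (26/3 - 45)*(1/79525) = -109/3*1/79525 = -109/238575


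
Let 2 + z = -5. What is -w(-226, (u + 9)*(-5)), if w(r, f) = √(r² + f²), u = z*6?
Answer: -√78301 ≈ -279.82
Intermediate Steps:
z = -7 (z = -2 - 5 = -7)
u = -42 (u = -7*6 = -42)
w(r, f) = √(f² + r²)
-w(-226, (u + 9)*(-5)) = -√(((-42 + 9)*(-5))² + (-226)²) = -√((-33*(-5))² + 51076) = -√(165² + 51076) = -√(27225 + 51076) = -√78301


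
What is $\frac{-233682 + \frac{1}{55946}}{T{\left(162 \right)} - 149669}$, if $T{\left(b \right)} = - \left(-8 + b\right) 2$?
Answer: $\frac{13073573171}{8390613242} \approx 1.5581$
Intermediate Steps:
$T{\left(b \right)} = 16 - 2 b$ ($T{\left(b \right)} = - (-16 + 2 b) = 16 - 2 b$)
$\frac{-233682 + \frac{1}{55946}}{T{\left(162 \right)} - 149669} = \frac{-233682 + \frac{1}{55946}}{\left(16 - 324\right) - 149669} = - \frac{13073573171}{55946 \left(-308 - 149669\right)} = - \frac{13073573171}{55946 \left(-149977\right)} = \left(- \frac{13073573171}{55946}\right) \left(- \frac{1}{149977}\right) = \frac{13073573171}{8390613242}$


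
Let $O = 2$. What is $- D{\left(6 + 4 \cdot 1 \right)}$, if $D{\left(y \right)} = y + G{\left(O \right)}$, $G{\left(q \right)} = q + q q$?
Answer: $-16$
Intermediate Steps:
$G{\left(q \right)} = q + q^{2}$
$D{\left(y \right)} = 6 + y$ ($D{\left(y \right)} = y + 2 \left(1 + 2\right) = y + 2 \cdot 3 = y + 6 = 6 + y$)
$- D{\left(6 + 4 \cdot 1 \right)} = - (6 + \left(6 + 4 \cdot 1\right)) = - (6 + \left(6 + 4\right)) = - (6 + 10) = \left(-1\right) 16 = -16$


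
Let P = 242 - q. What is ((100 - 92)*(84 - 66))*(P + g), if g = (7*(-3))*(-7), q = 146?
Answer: 34992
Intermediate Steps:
g = 147 (g = -21*(-7) = 147)
P = 96 (P = 242 - 1*146 = 242 - 146 = 96)
((100 - 92)*(84 - 66))*(P + g) = ((100 - 92)*(84 - 66))*(96 + 147) = (8*18)*243 = 144*243 = 34992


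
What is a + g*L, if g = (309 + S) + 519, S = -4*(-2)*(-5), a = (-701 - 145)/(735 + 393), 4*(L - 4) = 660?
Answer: 532685/4 ≈ 1.3317e+5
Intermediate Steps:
L = 169 (L = 4 + (¼)*660 = 4 + 165 = 169)
a = -¾ (a = -846/1128 = -846*1/1128 = -¾ ≈ -0.75000)
S = -40 (S = 8*(-5) = -40)
g = 788 (g = (309 - 40) + 519 = 269 + 519 = 788)
a + g*L = -¾ + 788*169 = -¾ + 133172 = 532685/4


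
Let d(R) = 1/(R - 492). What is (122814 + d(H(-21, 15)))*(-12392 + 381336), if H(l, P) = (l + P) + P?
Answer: 21885448535984/483 ≈ 4.5311e+10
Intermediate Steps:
H(l, P) = l + 2*P (H(l, P) = (P + l) + P = l + 2*P)
d(R) = 1/(-492 + R)
(122814 + d(H(-21, 15)))*(-12392 + 381336) = (122814 + 1/(-492 + (-21 + 2*15)))*(-12392 + 381336) = (122814 + 1/(-492 + (-21 + 30)))*368944 = (122814 + 1/(-492 + 9))*368944 = (122814 + 1/(-483))*368944 = (122814 - 1/483)*368944 = (59319161/483)*368944 = 21885448535984/483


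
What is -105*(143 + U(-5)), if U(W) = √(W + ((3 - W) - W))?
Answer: -15015 - 210*√2 ≈ -15312.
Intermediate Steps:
U(W) = √(3 - W) (U(W) = √(W + (3 - 2*W)) = √(3 - W))
-105*(143 + U(-5)) = -105*(143 + √(3 - 1*(-5))) = -105*(143 + √(3 + 5)) = -105*(143 + √8) = -105*(143 + 2*√2) = -15015 - 210*√2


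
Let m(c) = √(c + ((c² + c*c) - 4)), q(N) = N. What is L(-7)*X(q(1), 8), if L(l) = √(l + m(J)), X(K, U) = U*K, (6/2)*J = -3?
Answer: 8*√(-7 + I*√3) ≈ 2.5991 + 21.325*I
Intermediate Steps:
J = -1 (J = (⅓)*(-3) = -1)
m(c) = √(-4 + c + 2*c²) (m(c) = √(c + ((c² + c²) - 4)) = √(c + (2*c² - 4)) = √(c + (-4 + 2*c²)) = √(-4 + c + 2*c²))
X(K, U) = K*U
L(l) = √(l + I*√3) (L(l) = √(l + √(-4 - 1 + 2*(-1)²)) = √(l + √(-4 - 1 + 2*1)) = √(l + √(-4 - 1 + 2)) = √(l + √(-3)) = √(l + I*√3))
L(-7)*X(q(1), 8) = √(-7 + I*√3)*(1*8) = √(-7 + I*√3)*8 = 8*√(-7 + I*√3)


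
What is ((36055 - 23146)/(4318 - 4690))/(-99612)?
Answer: 4303/12351888 ≈ 0.00034837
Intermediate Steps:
((36055 - 23146)/(4318 - 4690))/(-99612) = (12909/(-372))*(-1/99612) = (12909*(-1/372))*(-1/99612) = -4303/124*(-1/99612) = 4303/12351888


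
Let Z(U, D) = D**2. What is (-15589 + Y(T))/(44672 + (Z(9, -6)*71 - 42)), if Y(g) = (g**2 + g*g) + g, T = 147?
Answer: 13888/23593 ≈ 0.58865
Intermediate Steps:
Y(g) = g + 2*g**2 (Y(g) = (g**2 + g**2) + g = 2*g**2 + g = g + 2*g**2)
(-15589 + Y(T))/(44672 + (Z(9, -6)*71 - 42)) = (-15589 + 147*(1 + 2*147))/(44672 + ((-6)**2*71 - 42)) = (-15589 + 147*(1 + 294))/(44672 + (36*71 - 42)) = (-15589 + 147*295)/(44672 + (2556 - 42)) = (-15589 + 43365)/(44672 + 2514) = 27776/47186 = 27776*(1/47186) = 13888/23593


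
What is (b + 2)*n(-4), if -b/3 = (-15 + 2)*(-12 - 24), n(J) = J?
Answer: 5608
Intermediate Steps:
b = -1404 (b = -3*(-15 + 2)*(-12 - 24) = -(-39)*(-36) = -3*468 = -1404)
(b + 2)*n(-4) = (-1404 + 2)*(-4) = -1402*(-4) = 5608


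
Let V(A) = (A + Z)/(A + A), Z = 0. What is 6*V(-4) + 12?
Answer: 15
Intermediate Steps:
V(A) = ½ (V(A) = (A + 0)/(A + A) = A/((2*A)) = A*(1/(2*A)) = ½)
6*V(-4) + 12 = 6*(½) + 12 = 3 + 12 = 15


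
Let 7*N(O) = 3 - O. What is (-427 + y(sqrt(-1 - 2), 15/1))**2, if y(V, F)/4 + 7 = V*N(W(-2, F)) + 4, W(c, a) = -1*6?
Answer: 9439441/49 - 31608*I*sqrt(3)/7 ≈ 1.9264e+5 - 7821.0*I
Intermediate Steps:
W(c, a) = -6
N(O) = 3/7 - O/7 (N(O) = (3 - O)/7 = 3/7 - O/7)
y(V, F) = -12 + 36*V/7 (y(V, F) = -28 + 4*(V*(3/7 - 1/7*(-6)) + 4) = -28 + 4*(V*(3/7 + 6/7) + 4) = -28 + 4*(V*(9/7) + 4) = -28 + 4*(9*V/7 + 4) = -28 + 4*(4 + 9*V/7) = -28 + (16 + 36*V/7) = -12 + 36*V/7)
(-427 + y(sqrt(-1 - 2), 15/1))**2 = (-427 + (-12 + 36*sqrt(-1 - 2)/7))**2 = (-427 + (-12 + 36*sqrt(-3)/7))**2 = (-427 + (-12 + 36*(I*sqrt(3))/7))**2 = (-427 + (-12 + 36*I*sqrt(3)/7))**2 = (-439 + 36*I*sqrt(3)/7)**2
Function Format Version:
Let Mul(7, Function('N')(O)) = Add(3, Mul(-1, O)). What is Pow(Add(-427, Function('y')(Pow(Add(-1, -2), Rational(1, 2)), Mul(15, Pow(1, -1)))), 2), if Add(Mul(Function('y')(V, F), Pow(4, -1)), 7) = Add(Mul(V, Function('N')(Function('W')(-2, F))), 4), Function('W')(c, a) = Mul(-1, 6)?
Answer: Add(Rational(9439441, 49), Mul(Rational(-31608, 7), I, Pow(3, Rational(1, 2)))) ≈ Add(1.9264e+5, Mul(-7821.0, I))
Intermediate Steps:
Function('W')(c, a) = -6
Function('N')(O) = Add(Rational(3, 7), Mul(Rational(-1, 7), O)) (Function('N')(O) = Mul(Rational(1, 7), Add(3, Mul(-1, O))) = Add(Rational(3, 7), Mul(Rational(-1, 7), O)))
Function('y')(V, F) = Add(-12, Mul(Rational(36, 7), V)) (Function('y')(V, F) = Add(-28, Mul(4, Add(Mul(V, Add(Rational(3, 7), Mul(Rational(-1, 7), -6))), 4))) = Add(-28, Mul(4, Add(Mul(V, Add(Rational(3, 7), Rational(6, 7))), 4))) = Add(-28, Mul(4, Add(Mul(V, Rational(9, 7)), 4))) = Add(-28, Mul(4, Add(Mul(Rational(9, 7), V), 4))) = Add(-28, Mul(4, Add(4, Mul(Rational(9, 7), V)))) = Add(-28, Add(16, Mul(Rational(36, 7), V))) = Add(-12, Mul(Rational(36, 7), V)))
Pow(Add(-427, Function('y')(Pow(Add(-1, -2), Rational(1, 2)), Mul(15, Pow(1, -1)))), 2) = Pow(Add(-427, Add(-12, Mul(Rational(36, 7), Pow(Add(-1, -2), Rational(1, 2))))), 2) = Pow(Add(-427, Add(-12, Mul(Rational(36, 7), Pow(-3, Rational(1, 2))))), 2) = Pow(Add(-427, Add(-12, Mul(Rational(36, 7), Mul(I, Pow(3, Rational(1, 2)))))), 2) = Pow(Add(-427, Add(-12, Mul(Rational(36, 7), I, Pow(3, Rational(1, 2))))), 2) = Pow(Add(-439, Mul(Rational(36, 7), I, Pow(3, Rational(1, 2)))), 2)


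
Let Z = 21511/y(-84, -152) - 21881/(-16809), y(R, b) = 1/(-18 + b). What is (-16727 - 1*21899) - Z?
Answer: 60819041515/16809 ≈ 3.6182e+6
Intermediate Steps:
Z = -61468305949/16809 (Z = 21511/(1/(-18 - 152)) - 21881/(-16809) = 21511/(1/(-170)) - 21881*(-1/16809) = 21511/(-1/170) + 21881/16809 = 21511*(-170) + 21881/16809 = -3656870 + 21881/16809 = -61468305949/16809 ≈ -3.6569e+6)
(-16727 - 1*21899) - Z = (-16727 - 1*21899) - 1*(-61468305949/16809) = (-16727 - 21899) + 61468305949/16809 = -38626 + 61468305949/16809 = 60819041515/16809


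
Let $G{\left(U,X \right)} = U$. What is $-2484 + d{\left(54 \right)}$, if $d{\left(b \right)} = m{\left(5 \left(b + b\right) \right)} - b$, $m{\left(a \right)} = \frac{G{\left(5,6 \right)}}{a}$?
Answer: $- \frac{274103}{108} \approx -2538.0$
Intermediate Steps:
$m{\left(a \right)} = \frac{5}{a}$
$d{\left(b \right)} = \frac{1}{2 b} - b$ ($d{\left(b \right)} = \frac{5}{5 \left(b + b\right)} - b = \frac{5}{5 \cdot 2 b} - b = \frac{5}{10 b} - b = 5 \frac{1}{10 b} - b = \frac{1}{2 b} - b$)
$-2484 + d{\left(54 \right)} = -2484 + \left(\frac{1}{2 \cdot 54} - 54\right) = -2484 + \left(\frac{1}{2} \cdot \frac{1}{54} - 54\right) = -2484 + \left(\frac{1}{108} - 54\right) = -2484 - \frac{5831}{108} = - \frac{274103}{108}$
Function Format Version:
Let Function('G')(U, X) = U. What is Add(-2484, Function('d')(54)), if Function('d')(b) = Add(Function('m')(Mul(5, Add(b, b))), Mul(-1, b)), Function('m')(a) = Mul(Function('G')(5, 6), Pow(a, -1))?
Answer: Rational(-274103, 108) ≈ -2538.0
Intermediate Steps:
Function('m')(a) = Mul(5, Pow(a, -1))
Function('d')(b) = Add(Mul(Rational(1, 2), Pow(b, -1)), Mul(-1, b)) (Function('d')(b) = Add(Mul(5, Pow(Mul(5, Add(b, b)), -1)), Mul(-1, b)) = Add(Mul(5, Pow(Mul(5, Mul(2, b)), -1)), Mul(-1, b)) = Add(Mul(5, Pow(Mul(10, b), -1)), Mul(-1, b)) = Add(Mul(5, Mul(Rational(1, 10), Pow(b, -1))), Mul(-1, b)) = Add(Mul(Rational(1, 2), Pow(b, -1)), Mul(-1, b)))
Add(-2484, Function('d')(54)) = Add(-2484, Add(Mul(Rational(1, 2), Pow(54, -1)), Mul(-1, 54))) = Add(-2484, Add(Mul(Rational(1, 2), Rational(1, 54)), -54)) = Add(-2484, Add(Rational(1, 108), -54)) = Add(-2484, Rational(-5831, 108)) = Rational(-274103, 108)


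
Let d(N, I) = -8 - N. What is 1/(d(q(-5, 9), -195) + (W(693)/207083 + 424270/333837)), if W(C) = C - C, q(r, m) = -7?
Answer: 47691/12919 ≈ 3.6915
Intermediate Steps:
W(C) = 0
1/(d(q(-5, 9), -195) + (W(693)/207083 + 424270/333837)) = 1/((-8 - 1*(-7)) + (0/207083 + 424270/333837)) = 1/((-8 + 7) + (0*(1/207083) + 424270*(1/333837))) = 1/(-1 + (0 + 60610/47691)) = 1/(-1 + 60610/47691) = 1/(12919/47691) = 47691/12919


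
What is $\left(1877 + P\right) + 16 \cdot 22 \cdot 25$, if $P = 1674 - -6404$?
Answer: $18755$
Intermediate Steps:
$P = 8078$ ($P = 1674 + 6404 = 8078$)
$\left(1877 + P\right) + 16 \cdot 22 \cdot 25 = \left(1877 + 8078\right) + 16 \cdot 22 \cdot 25 = 9955 + 352 \cdot 25 = 9955 + 8800 = 18755$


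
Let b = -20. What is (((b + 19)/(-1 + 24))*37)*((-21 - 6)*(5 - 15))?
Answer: -9990/23 ≈ -434.35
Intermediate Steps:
(((b + 19)/(-1 + 24))*37)*((-21 - 6)*(5 - 15)) = (((-20 + 19)/(-1 + 24))*37)*((-21 - 6)*(5 - 15)) = (-1/23*37)*(-27*(-10)) = (-1*1/23*37)*270 = -1/23*37*270 = -37/23*270 = -9990/23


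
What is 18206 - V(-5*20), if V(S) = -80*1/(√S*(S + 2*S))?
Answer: 18206 + 2*I/75 ≈ 18206.0 + 0.026667*I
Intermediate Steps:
V(S) = -80/(3*S^(3/2)) (V(S) = -80*1/(3*S^(3/2)) = -80/(3*S^(3/2)))
18206 - V(-5*20) = 18206 - (-80)/(3*(-5*20)^(3/2)) = 18206 - (-80)/(3*(-100)^(3/2)) = 18206 - (-80)*I/1000/3 = 18206 - (-2)*I/75 = 18206 + 2*I/75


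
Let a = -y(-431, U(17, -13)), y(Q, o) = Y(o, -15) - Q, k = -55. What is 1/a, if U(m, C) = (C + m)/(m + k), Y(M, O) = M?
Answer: -19/8187 ≈ -0.0023208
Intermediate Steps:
U(m, C) = (C + m)/(-55 + m) (U(m, C) = (C + m)/(m - 55) = (C + m)/(-55 + m))
y(Q, o) = o - Q
a = -8187/19 (a = -((-13 + 17)/(-55 + 17) - 1*(-431)) = -(4/(-38) + 431) = -(-1/38*4 + 431) = -(-2/19 + 431) = -1*8187/19 = -8187/19 ≈ -430.89)
1/a = 1/(-8187/19) = -19/8187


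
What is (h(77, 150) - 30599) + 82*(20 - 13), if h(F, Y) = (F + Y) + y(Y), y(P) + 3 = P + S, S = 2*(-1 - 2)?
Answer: -29657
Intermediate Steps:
S = -6 (S = 2*(-3) = -6)
y(P) = -9 + P (y(P) = -3 + (P - 6) = -3 + (-6 + P) = -9 + P)
h(F, Y) = -9 + F + 2*Y (h(F, Y) = (F + Y) + (-9 + Y) = -9 + F + 2*Y)
(h(77, 150) - 30599) + 82*(20 - 13) = ((-9 + 77 + 2*150) - 30599) + 82*(20 - 13) = ((-9 + 77 + 300) - 30599) + 82*7 = (368 - 30599) + 574 = -30231 + 574 = -29657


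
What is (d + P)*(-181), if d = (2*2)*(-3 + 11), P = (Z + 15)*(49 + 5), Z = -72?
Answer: 551326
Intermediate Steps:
P = -3078 (P = (-72 + 15)*(49 + 5) = -57*54 = -3078)
d = 32 (d = 4*8 = 32)
(d + P)*(-181) = (32 - 3078)*(-181) = -3046*(-181) = 551326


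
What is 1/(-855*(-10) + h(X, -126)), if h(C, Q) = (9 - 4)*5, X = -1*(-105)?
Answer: 1/8575 ≈ 0.00011662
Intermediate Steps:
X = 105
h(C, Q) = 25 (h(C, Q) = 5*5 = 25)
1/(-855*(-10) + h(X, -126)) = 1/(-855*(-10) + 25) = 1/(8550 + 25) = 1/8575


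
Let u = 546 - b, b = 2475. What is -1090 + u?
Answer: -3019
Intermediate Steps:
u = -1929 (u = 546 - 1*2475 = 546 - 2475 = -1929)
-1090 + u = -1090 - 1929 = -3019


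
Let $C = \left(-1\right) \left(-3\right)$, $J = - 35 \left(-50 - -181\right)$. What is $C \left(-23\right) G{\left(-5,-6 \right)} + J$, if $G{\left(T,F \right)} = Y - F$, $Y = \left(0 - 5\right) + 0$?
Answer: $-4654$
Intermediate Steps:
$Y = -5$ ($Y = -5 + 0 = -5$)
$G{\left(T,F \right)} = -5 - F$
$J = -4585$ ($J = - 35 \left(-50 + 181\right) = \left(-35\right) 131 = -4585$)
$C = 3$
$C \left(-23\right) G{\left(-5,-6 \right)} + J = 3 \left(-23\right) \left(-5 - -6\right) - 4585 = - 69 \left(-5 + 6\right) - 4585 = \left(-69\right) 1 - 4585 = -69 - 4585 = -4654$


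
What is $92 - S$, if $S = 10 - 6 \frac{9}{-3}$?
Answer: $64$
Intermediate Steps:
$S = 28$ ($S = 10 - 6 \cdot 9 \left(- \frac{1}{3}\right) = 10 - -18 = 10 + 18 = 28$)
$92 - S = 92 - 28 = 64$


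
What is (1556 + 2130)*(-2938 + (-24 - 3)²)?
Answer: -8142374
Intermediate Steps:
(1556 + 2130)*(-2938 + (-24 - 3)²) = 3686*(-2938 + (-27)²) = 3686*(-2938 + 729) = 3686*(-2209) = -8142374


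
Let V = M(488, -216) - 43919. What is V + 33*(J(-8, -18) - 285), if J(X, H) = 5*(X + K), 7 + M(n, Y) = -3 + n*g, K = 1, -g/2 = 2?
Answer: -56441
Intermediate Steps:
g = -4 (g = -2*2 = -4)
M(n, Y) = -10 - 4*n (M(n, Y) = -7 + (-3 + n*(-4)) = -7 + (-3 - 4*n) = -10 - 4*n)
J(X, H) = 5 + 5*X (J(X, H) = 5*(X + 1) = 5*(1 + X) = 5 + 5*X)
V = -45881 (V = (-10 - 4*488) - 43919 = (-10 - 1952) - 43919 = -1962 - 43919 = -45881)
V + 33*(J(-8, -18) - 285) = -45881 + 33*((5 + 5*(-8)) - 285) = -45881 + 33*((5 - 40) - 285) = -45881 + 33*(-35 - 285) = -45881 + 33*(-320) = -45881 - 10560 = -56441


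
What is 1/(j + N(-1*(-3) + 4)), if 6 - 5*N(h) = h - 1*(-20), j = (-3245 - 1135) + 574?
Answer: -5/19051 ≈ -0.00026245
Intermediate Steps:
j = -3806 (j = -4380 + 574 = -3806)
N(h) = -14/5 - h/5 (N(h) = 6/5 - (h - 1*(-20))/5 = 6/5 - (h + 20)/5 = 6/5 - (20 + h)/5 = 6/5 + (-4 - h/5) = -14/5 - h/5)
1/(j + N(-1*(-3) + 4)) = 1/(-3806 + (-14/5 - (-1*(-3) + 4)/5)) = 1/(-3806 + (-14/5 - (3 + 4)/5)) = 1/(-3806 + (-14/5 - ⅕*7)) = 1/(-3806 + (-14/5 - 7/5)) = 1/(-3806 - 21/5) = 1/(-19051/5) = -5/19051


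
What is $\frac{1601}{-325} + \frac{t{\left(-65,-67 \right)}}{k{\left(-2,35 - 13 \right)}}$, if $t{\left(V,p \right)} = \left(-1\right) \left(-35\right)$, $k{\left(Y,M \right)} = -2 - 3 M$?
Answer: $- \frac{120243}{22100} \approx -5.4409$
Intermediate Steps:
$t{\left(V,p \right)} = 35$
$\frac{1601}{-325} + \frac{t{\left(-65,-67 \right)}}{k{\left(-2,35 - 13 \right)}} = \frac{1601}{-325} + \frac{35}{-2 - 3 \left(35 - 13\right)} = 1601 \left(- \frac{1}{325}\right) + \frac{35}{-2 - 66} = - \frac{1601}{325} + \frac{35}{-2 - 66} = - \frac{1601}{325} + \frac{35}{-68} = - \frac{1601}{325} + 35 \left(- \frac{1}{68}\right) = - \frac{1601}{325} - \frac{35}{68} = - \frac{120243}{22100}$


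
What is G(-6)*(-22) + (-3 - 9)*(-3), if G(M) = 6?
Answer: -96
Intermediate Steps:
G(-6)*(-22) + (-3 - 9)*(-3) = 6*(-22) + (-3 - 9)*(-3) = -132 - 12*(-3) = -132 + 36 = -96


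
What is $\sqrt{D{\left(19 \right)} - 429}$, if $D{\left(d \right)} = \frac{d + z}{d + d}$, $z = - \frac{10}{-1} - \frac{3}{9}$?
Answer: $\frac{i \sqrt{1391370}}{57} \approx 20.694 i$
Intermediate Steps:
$z = \frac{29}{3}$ ($z = \left(-10\right) \left(-1\right) - \frac{1}{3} = 10 - \frac{1}{3} = \frac{29}{3} \approx 9.6667$)
$D{\left(d \right)} = \frac{\frac{29}{3} + d}{2 d}$ ($D{\left(d \right)} = \frac{d + \frac{29}{3}}{d + d} = \frac{\frac{29}{3} + d}{2 d}$)
$\sqrt{D{\left(19 \right)} - 429} = \sqrt{\frac{29 + 3 \cdot 19}{6 \cdot 19} - 429} = \sqrt{\frac{1}{6} \cdot \frac{1}{19} \left(29 + 57\right) - 429} = \sqrt{\frac{1}{6} \cdot \frac{1}{19} \cdot 86 - 429} = \sqrt{\frac{43}{57} - 429} = \sqrt{- \frac{24410}{57}} = \frac{i \sqrt{1391370}}{57}$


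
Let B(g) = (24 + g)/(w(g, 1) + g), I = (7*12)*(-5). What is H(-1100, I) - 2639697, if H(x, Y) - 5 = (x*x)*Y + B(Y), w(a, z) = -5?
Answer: -217106868704/425 ≈ -5.1084e+8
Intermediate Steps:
I = -420 (I = 84*(-5) = -420)
B(g) = (24 + g)/(-5 + g)
H(x, Y) = 5 + Y*x² + (24 + Y)/(-5 + Y) (H(x, Y) = 5 + ((x*x)*Y + (24 + Y)/(-5 + Y)) = 5 + (x²*Y + (24 + Y)/(-5 + Y)) = 5 + (Y*x² + (24 + Y)/(-5 + Y)) = 5 + Y*x² + (24 + Y)/(-5 + Y))
H(-1100, I) - 2639697 = (24 - 420 + (-5 - 420)*(5 - 420*(-1100)²))/(-5 - 420) - 2639697 = (24 - 420 - 425*(5 - 420*1210000))/(-425) - 2639697 = -(24 - 420 - 425*(5 - 508200000))/425 - 2639697 = -(24 - 420 - 425*(-508199995))/425 - 2639697 = -(24 - 420 + 215984997875)/425 - 2639697 = -1/425*215984997479 - 2639697 = -215984997479/425 - 2639697 = -217106868704/425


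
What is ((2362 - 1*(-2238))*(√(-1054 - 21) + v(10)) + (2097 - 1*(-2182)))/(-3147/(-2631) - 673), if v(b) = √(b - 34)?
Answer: -3752683/589172 - 5042750*I*√43/147293 - 2017100*I*√6/147293 ≈ -6.3694 - 258.05*I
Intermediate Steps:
v(b) = √(-34 + b)
((2362 - 1*(-2238))*(√(-1054 - 21) + v(10)) + (2097 - 1*(-2182)))/(-3147/(-2631) - 673) = ((2362 - 1*(-2238))*(√(-1054 - 21) + √(-34 + 10)) + (2097 - 1*(-2182)))/(-3147/(-2631) - 673) = ((2362 + 2238)*(√(-1075) + √(-24)) + (2097 + 2182))/(-3147*(-1/2631) - 673) = (4600*(5*I*√43 + 2*I*√6) + 4279)/(1049/877 - 673) = (4600*(2*I*√6 + 5*I*√43) + 4279)/(-589172/877) = ((9200*I*√6 + 23000*I*√43) + 4279)*(-877/589172) = (4279 + 9200*I*√6 + 23000*I*√43)*(-877/589172) = -3752683/589172 - 5042750*I*√43/147293 - 2017100*I*√6/147293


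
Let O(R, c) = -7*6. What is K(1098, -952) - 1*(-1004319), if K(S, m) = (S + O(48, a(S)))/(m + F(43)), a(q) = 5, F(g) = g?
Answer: 304308305/303 ≈ 1.0043e+6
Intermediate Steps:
O(R, c) = -42
K(S, m) = (-42 + S)/(43 + m) (K(S, m) = (S - 42)/(m + 43) = (-42 + S)/(43 + m))
K(1098, -952) - 1*(-1004319) = (-42 + 1098)/(43 - 952) - 1*(-1004319) = 1056/(-909) + 1004319 = -1/909*1056 + 1004319 = -352/303 + 1004319 = 304308305/303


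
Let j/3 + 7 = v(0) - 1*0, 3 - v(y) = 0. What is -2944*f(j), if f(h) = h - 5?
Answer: 50048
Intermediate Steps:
v(y) = 3 (v(y) = 3 - 1*0 = 3 + 0 = 3)
j = -12 (j = -21 + 3*(3 - 1*0) = -21 + 3*(3 + 0) = -21 + 3*3 = -21 + 9 = -12)
f(h) = -5 + h
-2944*f(j) = -2944*(-5 - 12) = -2944*(-17) = 50048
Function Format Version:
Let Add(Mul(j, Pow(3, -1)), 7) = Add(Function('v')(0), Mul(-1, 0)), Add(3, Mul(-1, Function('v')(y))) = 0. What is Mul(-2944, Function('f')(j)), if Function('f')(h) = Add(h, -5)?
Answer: 50048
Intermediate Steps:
Function('v')(y) = 3 (Function('v')(y) = Add(3, Mul(-1, 0)) = Add(3, 0) = 3)
j = -12 (j = Add(-21, Mul(3, Add(3, Mul(-1, 0)))) = Add(-21, Mul(3, Add(3, 0))) = Add(-21, Mul(3, 3)) = Add(-21, 9) = -12)
Function('f')(h) = Add(-5, h)
Mul(-2944, Function('f')(j)) = Mul(-2944, Add(-5, -12)) = Mul(-2944, -17) = 50048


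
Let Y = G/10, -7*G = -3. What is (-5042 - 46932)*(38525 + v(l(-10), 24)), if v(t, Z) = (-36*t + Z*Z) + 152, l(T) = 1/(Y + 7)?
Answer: -1005655788566/493 ≈ -2.0399e+9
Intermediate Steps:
G = 3/7 (G = -⅐*(-3) = 3/7 ≈ 0.42857)
Y = 3/70 (Y = (3/7)/10 = (3/7)*(⅒) = 3/70 ≈ 0.042857)
l(T) = 70/493 (l(T) = 1/(3/70 + 7) = 1/(493/70) = 70/493)
v(t, Z) = 152 + Z² - 36*t (v(t, Z) = (-36*t + Z²) + 152 = (Z² - 36*t) + 152 = 152 + Z² - 36*t)
(-5042 - 46932)*(38525 + v(l(-10), 24)) = (-5042 - 46932)*(38525 + (152 + 24² - 36*70/493)) = -51974*(38525 + (152 + 576 - 2520/493)) = -51974*(38525 + 356384/493) = -51974*19349209/493 = -1005655788566/493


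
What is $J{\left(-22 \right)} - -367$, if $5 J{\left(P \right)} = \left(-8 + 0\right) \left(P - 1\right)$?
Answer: $\frac{2019}{5} \approx 403.8$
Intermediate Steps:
$J{\left(P \right)} = \frac{8}{5} - \frac{8 P}{5}$ ($J{\left(P \right)} = \frac{\left(-8 + 0\right) \left(P - 1\right)}{5} = \frac{\left(-8\right) \left(-1 + P\right)}{5} = \frac{8 - 8 P}{5} = \frac{8}{5} - \frac{8 P}{5}$)
$J{\left(-22 \right)} - -367 = \left(\frac{8}{5} - - \frac{176}{5}\right) - -367 = \left(\frac{8}{5} + \frac{176}{5}\right) + 367 = \frac{184}{5} + 367 = \frac{2019}{5}$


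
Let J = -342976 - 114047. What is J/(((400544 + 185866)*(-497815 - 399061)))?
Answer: 152341/175312351720 ≈ 8.6897e-7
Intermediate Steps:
J = -457023
J/(((400544 + 185866)*(-497815 - 399061))) = -457023*1/((-497815 - 399061)*(400544 + 185866)) = -457023/(586410*(-896876)) = -457023/(-525937055160) = -457023*(-1/525937055160) = 152341/175312351720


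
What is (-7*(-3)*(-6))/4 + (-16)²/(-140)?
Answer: -2333/70 ≈ -33.329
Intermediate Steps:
(-7*(-3)*(-6))/4 + (-16)²/(-140) = (21*(-6))*(¼) + 256*(-1/140) = -126*¼ - 64/35 = -63/2 - 64/35 = -2333/70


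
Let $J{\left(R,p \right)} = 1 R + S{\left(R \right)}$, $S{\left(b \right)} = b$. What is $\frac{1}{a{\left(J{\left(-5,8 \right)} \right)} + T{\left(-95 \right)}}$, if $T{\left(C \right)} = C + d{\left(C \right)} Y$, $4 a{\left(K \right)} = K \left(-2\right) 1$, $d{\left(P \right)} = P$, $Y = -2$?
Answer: $\frac{1}{100} \approx 0.01$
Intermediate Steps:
$J{\left(R,p \right)} = 2 R$ ($J{\left(R,p \right)} = 1 R + R = R + R = 2 R$)
$a{\left(K \right)} = - \frac{K}{2}$ ($a{\left(K \right)} = \frac{K \left(-2\right) 1}{4} = \frac{- 2 K 1}{4} = \frac{\left(-2\right) K}{4} = - \frac{K}{2}$)
$T{\left(C \right)} = - C$ ($T{\left(C \right)} = C + C \left(-2\right) = C - 2 C = - C$)
$\frac{1}{a{\left(J{\left(-5,8 \right)} \right)} + T{\left(-95 \right)}} = \frac{1}{- \frac{2 \left(-5\right)}{2} - -95} = \frac{1}{\left(- \frac{1}{2}\right) \left(-10\right) + 95} = \frac{1}{5 + 95} = \frac{1}{100}$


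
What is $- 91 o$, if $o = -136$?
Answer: $12376$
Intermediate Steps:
$- 91 o = \left(-91\right) \left(-136\right) = 12376$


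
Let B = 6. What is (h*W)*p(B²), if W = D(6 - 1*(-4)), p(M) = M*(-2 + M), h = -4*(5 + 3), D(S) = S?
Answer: -391680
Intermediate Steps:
h = -32 (h = -4*8 = -32)
W = 10 (W = 6 - 1*(-4) = 6 + 4 = 10)
(h*W)*p(B²) = (-32*10)*(6²*(-2 + 6²)) = -11520*(-2 + 36) = -11520*34 = -320*1224 = -391680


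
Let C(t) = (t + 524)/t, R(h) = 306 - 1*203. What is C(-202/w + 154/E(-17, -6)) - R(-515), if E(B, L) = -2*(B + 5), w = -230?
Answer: -303714/10067 ≈ -30.169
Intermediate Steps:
E(B, L) = -10 - 2*B (E(B, L) = -2*(5 + B) = -10 - 2*B)
R(h) = 103 (R(h) = 306 - 203 = 103)
C(t) = (524 + t)/t
C(-202/w + 154/E(-17, -6)) - R(-515) = (524 + (-202/(-230) + 154/(-10 - 2*(-17))))/(-202/(-230) + 154/(-10 - 2*(-17))) - 1*103 = (524 + (-202*(-1/230) + 154/(-10 + 34)))/(-202*(-1/230) + 154/(-10 + 34)) - 103 = (524 + (101/115 + 154/24))/(101/115 + 154/24) - 103 = (524 + (101/115 + 154*(1/24)))/(101/115 + 154*(1/24)) - 103 = (524 + (101/115 + 77/12))/(101/115 + 77/12) - 103 = (524 + 10067/1380)/(10067/1380) - 103 = (1380/10067)*(733187/1380) - 103 = 733187/10067 - 103 = -303714/10067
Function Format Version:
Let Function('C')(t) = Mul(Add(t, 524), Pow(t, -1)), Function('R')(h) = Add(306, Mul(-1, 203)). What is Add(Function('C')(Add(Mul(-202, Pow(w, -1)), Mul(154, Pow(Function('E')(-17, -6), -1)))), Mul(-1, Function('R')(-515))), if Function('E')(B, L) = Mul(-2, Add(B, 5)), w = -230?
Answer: Rational(-303714, 10067) ≈ -30.169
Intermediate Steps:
Function('E')(B, L) = Add(-10, Mul(-2, B)) (Function('E')(B, L) = Mul(-2, Add(5, B)) = Add(-10, Mul(-2, B)))
Function('R')(h) = 103 (Function('R')(h) = Add(306, -203) = 103)
Function('C')(t) = Mul(Pow(t, -1), Add(524, t)) (Function('C')(t) = Mul(Add(524, t), Pow(t, -1)) = Mul(Pow(t, -1), Add(524, t)))
Add(Function('C')(Add(Mul(-202, Pow(w, -1)), Mul(154, Pow(Function('E')(-17, -6), -1)))), Mul(-1, Function('R')(-515))) = Add(Mul(Pow(Add(Mul(-202, Pow(-230, -1)), Mul(154, Pow(Add(-10, Mul(-2, -17)), -1))), -1), Add(524, Add(Mul(-202, Pow(-230, -1)), Mul(154, Pow(Add(-10, Mul(-2, -17)), -1))))), Mul(-1, 103)) = Add(Mul(Pow(Add(Mul(-202, Rational(-1, 230)), Mul(154, Pow(Add(-10, 34), -1))), -1), Add(524, Add(Mul(-202, Rational(-1, 230)), Mul(154, Pow(Add(-10, 34), -1))))), -103) = Add(Mul(Pow(Add(Rational(101, 115), Mul(154, Pow(24, -1))), -1), Add(524, Add(Rational(101, 115), Mul(154, Pow(24, -1))))), -103) = Add(Mul(Pow(Add(Rational(101, 115), Mul(154, Rational(1, 24))), -1), Add(524, Add(Rational(101, 115), Mul(154, Rational(1, 24))))), -103) = Add(Mul(Pow(Add(Rational(101, 115), Rational(77, 12)), -1), Add(524, Add(Rational(101, 115), Rational(77, 12)))), -103) = Add(Mul(Pow(Rational(10067, 1380), -1), Add(524, Rational(10067, 1380))), -103) = Add(Mul(Rational(1380, 10067), Rational(733187, 1380)), -103) = Add(Rational(733187, 10067), -103) = Rational(-303714, 10067)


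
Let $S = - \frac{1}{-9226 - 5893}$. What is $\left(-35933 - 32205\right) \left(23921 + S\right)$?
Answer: $- \frac{24642898100800}{15119} \approx -1.6299 \cdot 10^{9}$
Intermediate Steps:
$S = \frac{1}{15119}$ ($S = - \frac{1}{-15119} = \left(-1\right) \left(- \frac{1}{15119}\right) = \frac{1}{15119} \approx 6.6142 \cdot 10^{-5}$)
$\left(-35933 - 32205\right) \left(23921 + S\right) = \left(-35933 - 32205\right) \left(23921 + \frac{1}{15119}\right) = \left(-68138\right) \frac{361661600}{15119} = - \frac{24642898100800}{15119}$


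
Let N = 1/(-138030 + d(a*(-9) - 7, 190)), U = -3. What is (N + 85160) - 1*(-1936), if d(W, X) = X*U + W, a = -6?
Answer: 12067412087/138553 ≈ 87096.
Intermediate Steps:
d(W, X) = W - 3*X (d(W, X) = X*(-3) + W = -3*X + W = W - 3*X)
N = -1/138553 (N = 1/(-138030 + ((-6*(-9) - 7) - 3*190)) = 1/(-138030 + ((54 - 7) - 570)) = 1/(-138030 + (47 - 570)) = 1/(-138030 - 523) = 1/(-138553) = -1/138553 ≈ -7.2175e-6)
(N + 85160) - 1*(-1936) = (-1/138553 + 85160) - 1*(-1936) = 11799173479/138553 + 1936 = 12067412087/138553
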